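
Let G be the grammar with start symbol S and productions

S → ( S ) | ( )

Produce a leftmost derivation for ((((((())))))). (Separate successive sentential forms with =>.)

S => (S) => ((S)) => (((S))) => ((((S)))) => (((((S))))) => ((((((S)))))) => ((((((()))))))

S => (S)   [S → ( S )]
(S) => ((S))   [S → ( S )]
((S)) => (((S)))   [S → ( S )]
(((S))) => ((((S))))   [S → ( S )]
((((S)))) => (((((S)))))   [S → ( S )]
(((((S))))) => ((((((S))))))   [S → ( S )]
((((((S)))))) => ((((((()))))))   [S → ( )]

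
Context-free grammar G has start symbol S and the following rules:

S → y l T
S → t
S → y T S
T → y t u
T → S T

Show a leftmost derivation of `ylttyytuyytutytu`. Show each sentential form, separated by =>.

S => ylT => ylST => yltT => yltST => ylttT => ylttST => ylttyTST => ylttyytuST => ylttyytuyTST => ylttyytuyytuST => ylttyytuyytutT => ylttyytuyytutytu

S => ylT   [S → y l T]
ylT => ylST   [T → S T]
ylST => yltT   [S → t]
yltT => yltST   [T → S T]
yltST => ylttT   [S → t]
ylttT => ylttST   [T → S T]
ylttST => ylttyTST   [S → y T S]
ylttyTST => ylttyytuST   [T → y t u]
ylttyytuST => ylttyytuyTST   [S → y T S]
ylttyytuyTST => ylttyytuyytuST   [T → y t u]
ylttyytuyytuST => ylttyytuyytutT   [S → t]
ylttyytuyytutT => ylttyytuyytutytu   [T → y t u]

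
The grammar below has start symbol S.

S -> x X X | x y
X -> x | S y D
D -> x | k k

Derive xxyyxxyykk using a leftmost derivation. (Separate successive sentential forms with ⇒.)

S ⇒ xXX ⇒ xSyDX ⇒ xxyyDX ⇒ xxyyxX ⇒ xxyyxSyD ⇒ xxyyxxyyD ⇒ xxyyxxyykk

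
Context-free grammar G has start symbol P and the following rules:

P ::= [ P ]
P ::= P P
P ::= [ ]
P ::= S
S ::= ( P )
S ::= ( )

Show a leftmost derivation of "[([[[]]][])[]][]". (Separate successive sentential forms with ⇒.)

P⇒PP⇒[P]P⇒[PP]P⇒[SP]P⇒[(P)P]P⇒[(PP)P]P⇒[([P]P)P]P⇒[([[P]]P)P]P⇒[([[[]]]P)P]P⇒[([[[]]][])P]P⇒[([[[]]][])[]]P⇒[([[[]]][])[]][]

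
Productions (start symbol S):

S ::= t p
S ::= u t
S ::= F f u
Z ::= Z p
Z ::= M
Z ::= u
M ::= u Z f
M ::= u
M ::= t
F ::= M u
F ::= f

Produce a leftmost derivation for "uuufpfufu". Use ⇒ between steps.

S ⇒ Ffu ⇒ Mufu ⇒ uZfufu ⇒ uZpfufu ⇒ uMpfufu ⇒ uuZfpfufu ⇒ uuMfpfufu ⇒ uuufpfufu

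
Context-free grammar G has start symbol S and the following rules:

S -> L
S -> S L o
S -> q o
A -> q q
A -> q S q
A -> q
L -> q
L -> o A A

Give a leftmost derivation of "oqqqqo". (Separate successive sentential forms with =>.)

S=>SLo=>LLo=>oAALo=>oqALo=>oqqqLo=>oqqqqo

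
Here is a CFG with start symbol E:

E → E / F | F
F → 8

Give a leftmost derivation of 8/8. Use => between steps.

E => E/F => F/F => 8/F => 8/8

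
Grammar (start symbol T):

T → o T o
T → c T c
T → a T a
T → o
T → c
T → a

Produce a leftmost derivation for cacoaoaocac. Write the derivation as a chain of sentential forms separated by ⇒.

T ⇒ cTc ⇒ caTac ⇒ cacTcac ⇒ cacoTocac ⇒ cacoaTaocac ⇒ cacoaoaocac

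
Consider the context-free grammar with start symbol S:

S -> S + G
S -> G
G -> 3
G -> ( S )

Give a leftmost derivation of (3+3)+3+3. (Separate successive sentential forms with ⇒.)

S⇒S+G⇒S+G+G⇒G+G+G⇒(S)+G+G⇒(S+G)+G+G⇒(G+G)+G+G⇒(3+G)+G+G⇒(3+3)+G+G⇒(3+3)+3+G⇒(3+3)+3+3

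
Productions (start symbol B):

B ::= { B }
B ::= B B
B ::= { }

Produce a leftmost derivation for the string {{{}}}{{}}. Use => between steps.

B => BB   [B ::= B B]
BB => {B}B   [B ::= { B }]
{B}B => {{B}}B   [B ::= { B }]
{{B}}B => {{{}}}B   [B ::= { }]
{{{}}}B => {{{}}}{B}   [B ::= { B }]
{{{}}}{B} => {{{}}}{{}}   [B ::= { }]

B=>BB=>{B}B=>{{B}}B=>{{{}}}B=>{{{}}}{B}=>{{{}}}{{}}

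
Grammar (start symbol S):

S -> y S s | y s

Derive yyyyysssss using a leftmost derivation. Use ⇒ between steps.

S ⇒ ySs   [S -> y S s]
ySs ⇒ yySss   [S -> y S s]
yySss ⇒ yyySsss   [S -> y S s]
yyySsss ⇒ yyyySssss   [S -> y S s]
yyyySssss ⇒ yyyyysssss   [S -> y s]

S ⇒ ySs ⇒ yySss ⇒ yyySsss ⇒ yyyySssss ⇒ yyyyysssss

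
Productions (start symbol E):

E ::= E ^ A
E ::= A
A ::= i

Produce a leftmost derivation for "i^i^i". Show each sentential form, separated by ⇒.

E⇒E^A⇒E^A^A⇒A^A^A⇒i^A^A⇒i^i^A⇒i^i^i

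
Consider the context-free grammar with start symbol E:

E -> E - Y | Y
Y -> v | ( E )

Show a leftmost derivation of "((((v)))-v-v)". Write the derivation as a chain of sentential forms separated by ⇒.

E ⇒ Y   [E -> Y]
Y ⇒ (E)   [Y -> ( E )]
(E) ⇒ (E-Y)   [E -> E - Y]
(E-Y) ⇒ (E-Y-Y)   [E -> E - Y]
(E-Y-Y) ⇒ (Y-Y-Y)   [E -> Y]
(Y-Y-Y) ⇒ ((E)-Y-Y)   [Y -> ( E )]
((E)-Y-Y) ⇒ ((Y)-Y-Y)   [E -> Y]
((Y)-Y-Y) ⇒ (((E))-Y-Y)   [Y -> ( E )]
(((E))-Y-Y) ⇒ (((Y))-Y-Y)   [E -> Y]
(((Y))-Y-Y) ⇒ ((((E)))-Y-Y)   [Y -> ( E )]
((((E)))-Y-Y) ⇒ ((((Y)))-Y-Y)   [E -> Y]
((((Y)))-Y-Y) ⇒ ((((v)))-Y-Y)   [Y -> v]
((((v)))-Y-Y) ⇒ ((((v)))-v-Y)   [Y -> v]
((((v)))-v-Y) ⇒ ((((v)))-v-v)   [Y -> v]

E ⇒ Y ⇒ (E) ⇒ (E-Y) ⇒ (E-Y-Y) ⇒ (Y-Y-Y) ⇒ ((E)-Y-Y) ⇒ ((Y)-Y-Y) ⇒ (((E))-Y-Y) ⇒ (((Y))-Y-Y) ⇒ ((((E)))-Y-Y) ⇒ ((((Y)))-Y-Y) ⇒ ((((v)))-Y-Y) ⇒ ((((v)))-v-Y) ⇒ ((((v)))-v-v)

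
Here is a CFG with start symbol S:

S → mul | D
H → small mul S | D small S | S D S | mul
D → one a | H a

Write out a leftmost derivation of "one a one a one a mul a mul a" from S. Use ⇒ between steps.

S ⇒ D ⇒ H a ⇒ S D S a ⇒ D D S a ⇒ one a D S a ⇒ one a H a S a ⇒ one a S D S a S a ⇒ one a D D S a S a ⇒ one a one a D S a S a ⇒ one a one a one a S a S a ⇒ one a one a one a mul a S a ⇒ one a one a one a mul a mul a

S ⇒ D   [S → D]
D ⇒ H a   [D → H a]
H a ⇒ S D S a   [H → S D S]
S D S a ⇒ D D S a   [S → D]
D D S a ⇒ one a D S a   [D → one a]
one a D S a ⇒ one a H a S a   [D → H a]
one a H a S a ⇒ one a S D S a S a   [H → S D S]
one a S D S a S a ⇒ one a D D S a S a   [S → D]
one a D D S a S a ⇒ one a one a D S a S a   [D → one a]
one a one a D S a S a ⇒ one a one a one a S a S a   [D → one a]
one a one a one a S a S a ⇒ one a one a one a mul a S a   [S → mul]
one a one a one a mul a S a ⇒ one a one a one a mul a mul a   [S → mul]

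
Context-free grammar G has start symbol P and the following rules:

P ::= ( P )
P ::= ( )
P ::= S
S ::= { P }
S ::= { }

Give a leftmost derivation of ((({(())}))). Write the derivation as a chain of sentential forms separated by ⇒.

P ⇒ (P) ⇒ ((P)) ⇒ (((P))) ⇒ (((S))) ⇒ ((({P}))) ⇒ ((({(P)}))) ⇒ ((({(())})))

P ⇒ (P)   [P ::= ( P )]
(P) ⇒ ((P))   [P ::= ( P )]
((P)) ⇒ (((P)))   [P ::= ( P )]
(((P))) ⇒ (((S)))   [P ::= S]
(((S))) ⇒ ((({P})))   [S ::= { P }]
((({P}))) ⇒ ((({(P)})))   [P ::= ( P )]
((({(P)}))) ⇒ ((({(())})))   [P ::= ( )]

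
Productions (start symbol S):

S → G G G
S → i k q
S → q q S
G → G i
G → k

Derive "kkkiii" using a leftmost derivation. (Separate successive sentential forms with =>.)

S => GGG => kGG => kkG => kkGi => kkGii => kkGiii => kkkiii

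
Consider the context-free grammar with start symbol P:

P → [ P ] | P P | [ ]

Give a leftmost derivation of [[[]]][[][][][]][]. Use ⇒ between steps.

P ⇒ PP ⇒ PPP ⇒ [P]PP ⇒ [[P]]PP ⇒ [[[]]]PP ⇒ [[[]]][P]P ⇒ [[[]]][PP]P ⇒ [[[]]][PPP]P ⇒ [[[]]][PPPP]P ⇒ [[[]]][[]PPP]P ⇒ [[[]]][[][]PP]P ⇒ [[[]]][[][][]P]P ⇒ [[[]]][[][][][]]P ⇒ [[[]]][[][][][]][]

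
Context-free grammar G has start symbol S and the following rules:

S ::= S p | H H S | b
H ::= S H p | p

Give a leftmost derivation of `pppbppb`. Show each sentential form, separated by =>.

S => HHS   [S ::= H H S]
HHS => pHS   [H ::= p]
pHS => pSHpS   [H ::= S H p]
pSHpS => pHHSHpS   [S ::= H H S]
pHHSHpS => ppHSHpS   [H ::= p]
ppHSHpS => pppSHpS   [H ::= p]
pppSHpS => pppbHpS   [S ::= b]
pppbHpS => pppbppS   [H ::= p]
pppbppS => pppbppb   [S ::= b]

S => HHS => pHS => pSHpS => pHHSHpS => ppHSHpS => pppSHpS => pppbHpS => pppbppS => pppbppb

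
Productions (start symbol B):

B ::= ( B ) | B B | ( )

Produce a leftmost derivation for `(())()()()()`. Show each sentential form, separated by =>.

B => BB   [B ::= B B]
BB => BBB   [B ::= B B]
BBB => BBBB   [B ::= B B]
BBBB => (B)BBB   [B ::= ( B )]
(B)BBB => (())BBB   [B ::= ( )]
(())BBB => (())BBBB   [B ::= B B]
(())BBBB => (())()BBB   [B ::= ( )]
(())()BBB => (())()()BB   [B ::= ( )]
(())()()BB => (())()()()B   [B ::= ( )]
(())()()()B => (())()()()()   [B ::= ( )]

B => BB => BBB => BBBB => (B)BBB => (())BBB => (())BBBB => (())()BBB => (())()()BB => (())()()()B => (())()()()()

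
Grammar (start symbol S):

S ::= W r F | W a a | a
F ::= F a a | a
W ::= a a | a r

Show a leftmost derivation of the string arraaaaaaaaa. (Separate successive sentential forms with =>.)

S => WrF   [S ::= W r F]
WrF => arrF   [W ::= a r]
arrF => arrFaa   [F ::= F a a]
arrFaa => arrFaaaa   [F ::= F a a]
arrFaaaa => arrFaaaaaa   [F ::= F a a]
arrFaaaaaa => arrFaaaaaaaa   [F ::= F a a]
arrFaaaaaaaa => arraaaaaaaaa   [F ::= a]

S=>WrF=>arrF=>arrFaa=>arrFaaaa=>arrFaaaaaa=>arrFaaaaaaaa=>arraaaaaaaaa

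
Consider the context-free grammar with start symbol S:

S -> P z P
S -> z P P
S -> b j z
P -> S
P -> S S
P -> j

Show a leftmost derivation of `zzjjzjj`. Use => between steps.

S => zPP => zSP => zPzPP => zSzPP => zzPPzPP => zzjPzPP => zzjjzPP => zzjjzjP => zzjjzjj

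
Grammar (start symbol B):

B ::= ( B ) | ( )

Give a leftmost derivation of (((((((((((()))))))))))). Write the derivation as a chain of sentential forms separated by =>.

B => (B) => ((B)) => (((B))) => ((((B)))) => (((((B))))) => ((((((B)))))) => (((((((B))))))) => ((((((((B)))))))) => (((((((((B))))))))) => ((((((((((B)))))))))) => (((((((((((B))))))))))) => (((((((((((())))))))))))

B => (B)   [B ::= ( B )]
(B) => ((B))   [B ::= ( B )]
((B)) => (((B)))   [B ::= ( B )]
(((B))) => ((((B))))   [B ::= ( B )]
((((B)))) => (((((B)))))   [B ::= ( B )]
(((((B))))) => ((((((B))))))   [B ::= ( B )]
((((((B)))))) => (((((((B)))))))   [B ::= ( B )]
(((((((B))))))) => ((((((((B))))))))   [B ::= ( B )]
((((((((B)))))))) => (((((((((B)))))))))   [B ::= ( B )]
(((((((((B))))))))) => ((((((((((B))))))))))   [B ::= ( B )]
((((((((((B)))))))))) => (((((((((((B)))))))))))   [B ::= ( B )]
(((((((((((B))))))))))) => (((((((((((())))))))))))   [B ::= ( )]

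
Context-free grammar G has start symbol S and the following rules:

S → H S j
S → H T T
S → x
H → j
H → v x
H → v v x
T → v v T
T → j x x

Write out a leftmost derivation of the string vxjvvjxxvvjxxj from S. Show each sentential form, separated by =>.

S => HSj => vxSj => vxHTTj => vxjTTj => vxjvvTTj => vxjvvjxxTj => vxjvvjxxvvTj => vxjvvjxxvvjxxj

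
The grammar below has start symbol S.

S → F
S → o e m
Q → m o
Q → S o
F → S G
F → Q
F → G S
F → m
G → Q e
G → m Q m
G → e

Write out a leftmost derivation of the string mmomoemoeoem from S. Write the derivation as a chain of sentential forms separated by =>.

S => F   [S → F]
F => GS   [F → G S]
GS => QeS   [G → Q e]
QeS => SoeS   [Q → S o]
SoeS => FoeS   [S → F]
FoeS => GSoeS   [F → G S]
GSoeS => mQmSoeS   [G → m Q m]
mQmSoeS => mSomSoeS   [Q → S o]
mSomSoeS => mFomSoeS   [S → F]
mFomSoeS => mmomSoeS   [F → m]
mmomSoeS => mmomoemoeS   [S → o e m]
mmomoemoeS => mmomoemoeoem   [S → o e m]

S => F => GS => QeS => SoeS => FoeS => GSoeS => mQmSoeS => mSomSoeS => mFomSoeS => mmomSoeS => mmomoemoeS => mmomoemoeoem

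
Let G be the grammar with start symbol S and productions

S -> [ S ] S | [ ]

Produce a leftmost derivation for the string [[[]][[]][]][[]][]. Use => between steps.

S => [S]S => [[S]S]S => [[[]]S]S => [[[]][S]S]S => [[[]][[]]S]S => [[[]][[]][]]S => [[[]][[]][]][S]S => [[[]][[]][]][[]]S => [[[]][[]][]][[]][]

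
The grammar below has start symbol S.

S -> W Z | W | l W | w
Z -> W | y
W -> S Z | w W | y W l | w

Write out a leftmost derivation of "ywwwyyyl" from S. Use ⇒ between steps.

S⇒W⇒yWl⇒ySZl⇒yWZZl⇒ySZZZl⇒yWZZZl⇒ySZZZZl⇒ywZZZZl⇒ywWZZZl⇒ywwWZZZl⇒ywwwZZZl⇒ywwwyZZl⇒ywwwyyZl⇒ywwwyyyl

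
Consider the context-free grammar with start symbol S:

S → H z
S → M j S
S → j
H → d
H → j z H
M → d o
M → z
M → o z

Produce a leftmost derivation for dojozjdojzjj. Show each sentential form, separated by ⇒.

S ⇒ MjS   [S → M j S]
MjS ⇒ dojS   [M → d o]
dojS ⇒ dojMjS   [S → M j S]
dojMjS ⇒ dojozjS   [M → o z]
dojozjS ⇒ dojozjMjS   [S → M j S]
dojozjMjS ⇒ dojozjdojS   [M → d o]
dojozjdojS ⇒ dojozjdojMjS   [S → M j S]
dojozjdojMjS ⇒ dojozjdojzjS   [M → z]
dojozjdojzjS ⇒ dojozjdojzjj   [S → j]

S ⇒ MjS ⇒ dojS ⇒ dojMjS ⇒ dojozjS ⇒ dojozjMjS ⇒ dojozjdojS ⇒ dojozjdojMjS ⇒ dojozjdojzjS ⇒ dojozjdojzjj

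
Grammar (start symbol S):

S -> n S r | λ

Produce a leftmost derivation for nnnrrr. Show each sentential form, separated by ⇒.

S ⇒ nSr   [S -> n S r]
nSr ⇒ nnSrr   [S -> n S r]
nnSrr ⇒ nnnSrrr   [S -> n S r]
nnnSrrr ⇒ nnnrrr   [S -> λ]

S ⇒ nSr ⇒ nnSrr ⇒ nnnSrrr ⇒ nnnrrr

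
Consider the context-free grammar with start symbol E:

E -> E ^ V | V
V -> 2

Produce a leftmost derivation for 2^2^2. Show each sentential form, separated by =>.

E => E^V => E^V^V => V^V^V => 2^V^V => 2^2^V => 2^2^2

E => E^V   [E -> E ^ V]
E^V => E^V^V   [E -> E ^ V]
E^V^V => V^V^V   [E -> V]
V^V^V => 2^V^V   [V -> 2]
2^V^V => 2^2^V   [V -> 2]
2^2^V => 2^2^2   [V -> 2]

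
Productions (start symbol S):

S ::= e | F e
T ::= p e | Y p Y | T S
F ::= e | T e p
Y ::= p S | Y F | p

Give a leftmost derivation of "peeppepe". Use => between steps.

S => Fe => Tepe => YpYepe => YFpYepe => pSFpYepe => peFpYepe => peepYepe => peeppepe

S => Fe   [S ::= F e]
Fe => Tepe   [F ::= T e p]
Tepe => YpYepe   [T ::= Y p Y]
YpYepe => YFpYepe   [Y ::= Y F]
YFpYepe => pSFpYepe   [Y ::= p S]
pSFpYepe => peFpYepe   [S ::= e]
peFpYepe => peepYepe   [F ::= e]
peepYepe => peeppepe   [Y ::= p]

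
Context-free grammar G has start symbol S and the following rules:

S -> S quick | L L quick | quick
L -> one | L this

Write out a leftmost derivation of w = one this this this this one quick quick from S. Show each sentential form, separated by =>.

S => S quick   [S -> S quick]
S quick => L L quick quick   [S -> L L quick]
L L quick quick => L this L quick quick   [L -> L this]
L this L quick quick => L this this L quick quick   [L -> L this]
L this this L quick quick => L this this this L quick quick   [L -> L this]
L this this this L quick quick => L this this this this L quick quick   [L -> L this]
L this this this this L quick quick => one this this this this L quick quick   [L -> one]
one this this this this L quick quick => one this this this this one quick quick   [L -> one]

S => S quick => L L quick quick => L this L quick quick => L this this L quick quick => L this this this L quick quick => L this this this this L quick quick => one this this this this L quick quick => one this this this this one quick quick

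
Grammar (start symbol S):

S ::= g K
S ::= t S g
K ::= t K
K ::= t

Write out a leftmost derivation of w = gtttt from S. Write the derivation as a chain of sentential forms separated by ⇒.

S ⇒ gK ⇒ gtK ⇒ gttK ⇒ gtttK ⇒ gtttt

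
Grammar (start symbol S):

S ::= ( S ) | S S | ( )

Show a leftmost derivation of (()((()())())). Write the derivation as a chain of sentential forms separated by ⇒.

S ⇒ (S)   [S ::= ( S )]
(S) ⇒ (SS)   [S ::= S S]
(SS) ⇒ (()S)   [S ::= ( )]
(()S) ⇒ (()(S))   [S ::= ( S )]
(()(S)) ⇒ (()(SS))   [S ::= S S]
(()(SS)) ⇒ (()((S)S))   [S ::= ( S )]
(()((S)S)) ⇒ (()((SS)S))   [S ::= S S]
(()((SS)S)) ⇒ (()((()S)S))   [S ::= ( )]
(()((()S)S)) ⇒ (()((()())S))   [S ::= ( )]
(()((()())S)) ⇒ (()((()())()))   [S ::= ( )]

S⇒(S)⇒(SS)⇒(()S)⇒(()(S))⇒(()(SS))⇒(()((S)S))⇒(()((SS)S))⇒(()((()S)S))⇒(()((()())S))⇒(()((()())()))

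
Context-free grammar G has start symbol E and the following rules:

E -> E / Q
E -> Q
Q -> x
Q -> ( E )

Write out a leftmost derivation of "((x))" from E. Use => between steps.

E=>Q=>(E)=>(Q)=>((E))=>((Q))=>((x))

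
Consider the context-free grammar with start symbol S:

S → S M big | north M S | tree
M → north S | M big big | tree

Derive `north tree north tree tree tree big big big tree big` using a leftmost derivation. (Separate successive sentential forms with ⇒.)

S ⇒ S M big ⇒ S M big M big ⇒ north M S M big M big ⇒ north tree S M big M big ⇒ north tree north M S M big M big ⇒ north tree north tree S M big M big ⇒ north tree north tree tree M big M big ⇒ north tree north tree tree M big big big M big ⇒ north tree north tree tree tree big big big M big ⇒ north tree north tree tree tree big big big tree big

S ⇒ S M big   [S → S M big]
S M big ⇒ S M big M big   [S → S M big]
S M big M big ⇒ north M S M big M big   [S → north M S]
north M S M big M big ⇒ north tree S M big M big   [M → tree]
north tree S M big M big ⇒ north tree north M S M big M big   [S → north M S]
north tree north M S M big M big ⇒ north tree north tree S M big M big   [M → tree]
north tree north tree S M big M big ⇒ north tree north tree tree M big M big   [S → tree]
north tree north tree tree M big M big ⇒ north tree north tree tree M big big big M big   [M → M big big]
north tree north tree tree M big big big M big ⇒ north tree north tree tree tree big big big M big   [M → tree]
north tree north tree tree tree big big big M big ⇒ north tree north tree tree tree big big big tree big   [M → tree]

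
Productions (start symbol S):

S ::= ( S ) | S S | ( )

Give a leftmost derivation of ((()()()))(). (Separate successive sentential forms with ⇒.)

S ⇒ SS ⇒ (S)S ⇒ ((S))S ⇒ ((SS))S ⇒ ((SSS))S ⇒ ((()SS))S ⇒ ((()()S))S ⇒ ((()()()))S ⇒ ((()()()))()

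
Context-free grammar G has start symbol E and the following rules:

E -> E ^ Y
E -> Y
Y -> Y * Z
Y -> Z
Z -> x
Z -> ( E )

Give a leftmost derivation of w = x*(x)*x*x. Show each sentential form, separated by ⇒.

E ⇒ Y ⇒ Y*Z ⇒ Y*Z*Z ⇒ Y*Z*Z*Z ⇒ Z*Z*Z*Z ⇒ x*Z*Z*Z ⇒ x*(E)*Z*Z ⇒ x*(Y)*Z*Z ⇒ x*(Z)*Z*Z ⇒ x*(x)*Z*Z ⇒ x*(x)*x*Z ⇒ x*(x)*x*x

E ⇒ Y   [E -> Y]
Y ⇒ Y*Z   [Y -> Y * Z]
Y*Z ⇒ Y*Z*Z   [Y -> Y * Z]
Y*Z*Z ⇒ Y*Z*Z*Z   [Y -> Y * Z]
Y*Z*Z*Z ⇒ Z*Z*Z*Z   [Y -> Z]
Z*Z*Z*Z ⇒ x*Z*Z*Z   [Z -> x]
x*Z*Z*Z ⇒ x*(E)*Z*Z   [Z -> ( E )]
x*(E)*Z*Z ⇒ x*(Y)*Z*Z   [E -> Y]
x*(Y)*Z*Z ⇒ x*(Z)*Z*Z   [Y -> Z]
x*(Z)*Z*Z ⇒ x*(x)*Z*Z   [Z -> x]
x*(x)*Z*Z ⇒ x*(x)*x*Z   [Z -> x]
x*(x)*x*Z ⇒ x*(x)*x*x   [Z -> x]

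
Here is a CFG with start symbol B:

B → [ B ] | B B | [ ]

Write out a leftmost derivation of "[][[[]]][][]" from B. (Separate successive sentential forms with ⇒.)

B⇒BB⇒BBB⇒[]BB⇒[]BBB⇒[][B]BB⇒[][[B]]BB⇒[][[[]]]BB⇒[][[[]]][]B⇒[][[[]]][][]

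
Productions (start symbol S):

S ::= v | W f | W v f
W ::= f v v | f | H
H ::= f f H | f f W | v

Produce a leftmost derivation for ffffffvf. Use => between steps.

S => Wf   [S ::= W f]
Wf => Hf   [W ::= H]
Hf => ffHf   [H ::= f f H]
ffHf => ffffWf   [H ::= f f W]
ffffWf => ffffHf   [W ::= H]
ffffHf => ffffffHf   [H ::= f f H]
ffffffHf => ffffffvf   [H ::= v]

S => Wf => Hf => ffHf => ffffWf => ffffHf => ffffffHf => ffffffvf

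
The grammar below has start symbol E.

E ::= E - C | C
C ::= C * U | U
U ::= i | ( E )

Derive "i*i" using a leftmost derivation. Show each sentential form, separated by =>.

E=>C=>C*U=>U*U=>i*U=>i*i

E => C   [E ::= C]
C => C*U   [C ::= C * U]
C*U => U*U   [C ::= U]
U*U => i*U   [U ::= i]
i*U => i*i   [U ::= i]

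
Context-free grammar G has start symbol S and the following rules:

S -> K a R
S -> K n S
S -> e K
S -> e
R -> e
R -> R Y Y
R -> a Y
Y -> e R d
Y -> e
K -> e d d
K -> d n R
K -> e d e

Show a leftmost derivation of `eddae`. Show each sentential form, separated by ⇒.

S ⇒ KaR ⇒ eddaR ⇒ eddae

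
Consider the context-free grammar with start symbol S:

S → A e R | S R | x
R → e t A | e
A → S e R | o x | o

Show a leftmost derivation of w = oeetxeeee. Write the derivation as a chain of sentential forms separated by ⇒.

S ⇒ SR ⇒ AeRR ⇒ oeRR ⇒ oeetAR ⇒ oeetSeRR ⇒ oeetSReRR ⇒ oeetxReRR ⇒ oeetxeeRR ⇒ oeetxeeeR ⇒ oeetxeeee

S ⇒ SR   [S → S R]
SR ⇒ AeRR   [S → A e R]
AeRR ⇒ oeRR   [A → o]
oeRR ⇒ oeetAR   [R → e t A]
oeetAR ⇒ oeetSeRR   [A → S e R]
oeetSeRR ⇒ oeetSReRR   [S → S R]
oeetSReRR ⇒ oeetxReRR   [S → x]
oeetxReRR ⇒ oeetxeeRR   [R → e]
oeetxeeRR ⇒ oeetxeeeR   [R → e]
oeetxeeeR ⇒ oeetxeeee   [R → e]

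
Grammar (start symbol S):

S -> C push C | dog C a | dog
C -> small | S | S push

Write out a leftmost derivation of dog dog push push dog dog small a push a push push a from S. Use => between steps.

S => dog C a => dog S push a => dog C push C push a => dog S push push C push a => dog dog push push C push a => dog dog push push S push push a => dog dog push push dog C a push push a => dog dog push push dog S push a push push a => dog dog push push dog dog C a push a push push a => dog dog push push dog dog small a push a push push a

S => dog C a   [S -> dog C a]
dog C a => dog S push a   [C -> S push]
dog S push a => dog C push C push a   [S -> C push C]
dog C push C push a => dog S push push C push a   [C -> S push]
dog S push push C push a => dog dog push push C push a   [S -> dog]
dog dog push push C push a => dog dog push push S push push a   [C -> S push]
dog dog push push S push push a => dog dog push push dog C a push push a   [S -> dog C a]
dog dog push push dog C a push push a => dog dog push push dog S push a push push a   [C -> S push]
dog dog push push dog S push a push push a => dog dog push push dog dog C a push a push push a   [S -> dog C a]
dog dog push push dog dog C a push a push push a => dog dog push push dog dog small a push a push push a   [C -> small]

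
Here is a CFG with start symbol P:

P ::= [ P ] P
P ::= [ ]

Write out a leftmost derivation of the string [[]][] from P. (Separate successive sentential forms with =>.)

P => [P]P   [P ::= [ P ] P]
[P]P => [[]]P   [P ::= [ ]]
[[]]P => [[]][]   [P ::= [ ]]

P => [P]P => [[]]P => [[]][]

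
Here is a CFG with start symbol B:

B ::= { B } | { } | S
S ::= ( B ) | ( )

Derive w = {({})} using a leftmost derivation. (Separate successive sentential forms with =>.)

B => {B}   [B ::= { B }]
{B} => {S}   [B ::= S]
{S} => {(B)}   [S ::= ( B )]
{(B)} => {({})}   [B ::= { }]

B=>{B}=>{S}=>{(B)}=>{({})}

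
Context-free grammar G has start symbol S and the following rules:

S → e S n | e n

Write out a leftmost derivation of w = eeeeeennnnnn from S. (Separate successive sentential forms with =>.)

S => eSn => eeSnn => eeeSnnn => eeeeSnnnn => eeeeeSnnnnn => eeeeeennnnnn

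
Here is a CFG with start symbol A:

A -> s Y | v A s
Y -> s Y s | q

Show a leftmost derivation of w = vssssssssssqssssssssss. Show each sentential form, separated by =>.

A => vAs   [A -> v A s]
vAs => vsYs   [A -> s Y]
vsYs => vssYss   [Y -> s Y s]
vssYss => vsssYsss   [Y -> s Y s]
vsssYsss => vssssYssss   [Y -> s Y s]
vssssYssss => vsssssYsssss   [Y -> s Y s]
vsssssYsssss => vssssssYssssss   [Y -> s Y s]
vssssssYssssss => vsssssssYsssssss   [Y -> s Y s]
vsssssssYsssssss => vssssssssYssssssss   [Y -> s Y s]
vssssssssYssssssss => vsssssssssYsssssssss   [Y -> s Y s]
vsssssssssYsssssssss => vssssssssssYssssssssss   [Y -> s Y s]
vssssssssssYssssssssss => vssssssssssqssssssssss   [Y -> q]

A => vAs => vsYs => vssYss => vsssYsss => vssssYssss => vsssssYsssss => vssssssYssssss => vsssssssYsssssss => vssssssssYssssssss => vsssssssssYsssssssss => vssssssssssYssssssssss => vssssssssssqssssssssss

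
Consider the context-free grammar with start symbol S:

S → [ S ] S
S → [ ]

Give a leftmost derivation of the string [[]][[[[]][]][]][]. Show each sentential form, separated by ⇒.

S ⇒ [S]S ⇒ [[]]S ⇒ [[]][S]S ⇒ [[]][[S]S]S ⇒ [[]][[[S]S]S]S ⇒ [[]][[[[]]S]S]S ⇒ [[]][[[[]][]]S]S ⇒ [[]][[[[]][]][]]S ⇒ [[]][[[[]][]][]][]

S ⇒ [S]S   [S → [ S ] S]
[S]S ⇒ [[]]S   [S → [ ]]
[[]]S ⇒ [[]][S]S   [S → [ S ] S]
[[]][S]S ⇒ [[]][[S]S]S   [S → [ S ] S]
[[]][[S]S]S ⇒ [[]][[[S]S]S]S   [S → [ S ] S]
[[]][[[S]S]S]S ⇒ [[]][[[[]]S]S]S   [S → [ ]]
[[]][[[[]]S]S]S ⇒ [[]][[[[]][]]S]S   [S → [ ]]
[[]][[[[]][]]S]S ⇒ [[]][[[[]][]][]]S   [S → [ ]]
[[]][[[[]][]][]]S ⇒ [[]][[[[]][]][]][]   [S → [ ]]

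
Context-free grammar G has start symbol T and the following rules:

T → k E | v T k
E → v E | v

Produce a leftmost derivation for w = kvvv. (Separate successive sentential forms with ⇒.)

T⇒kE⇒kvE⇒kvvE⇒kvvv

T ⇒ kE   [T → k E]
kE ⇒ kvE   [E → v E]
kvE ⇒ kvvE   [E → v E]
kvvE ⇒ kvvv   [E → v]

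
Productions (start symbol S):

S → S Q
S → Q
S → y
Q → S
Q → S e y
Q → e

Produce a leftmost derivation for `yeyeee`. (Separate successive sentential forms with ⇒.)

S ⇒ SQ ⇒ SQQ ⇒ SQQQ ⇒ QQQQ ⇒ SeyQQQ ⇒ yeyQQQ ⇒ yeyeQQ ⇒ yeyeeQ ⇒ yeyeee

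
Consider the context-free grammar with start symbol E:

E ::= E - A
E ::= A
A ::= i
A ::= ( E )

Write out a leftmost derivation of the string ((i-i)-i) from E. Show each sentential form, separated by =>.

E => A   [E ::= A]
A => (E)   [A ::= ( E )]
(E) => (E-A)   [E ::= E - A]
(E-A) => (A-A)   [E ::= A]
(A-A) => ((E)-A)   [A ::= ( E )]
((E)-A) => ((E-A)-A)   [E ::= E - A]
((E-A)-A) => ((A-A)-A)   [E ::= A]
((A-A)-A) => ((i-A)-A)   [A ::= i]
((i-A)-A) => ((i-i)-A)   [A ::= i]
((i-i)-A) => ((i-i)-i)   [A ::= i]

E=>A=>(E)=>(E-A)=>(A-A)=>((E)-A)=>((E-A)-A)=>((A-A)-A)=>((i-A)-A)=>((i-i)-A)=>((i-i)-i)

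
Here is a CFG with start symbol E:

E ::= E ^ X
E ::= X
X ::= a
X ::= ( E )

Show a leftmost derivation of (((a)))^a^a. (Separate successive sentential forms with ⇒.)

E ⇒ E^X ⇒ E^X^X ⇒ X^X^X ⇒ (E)^X^X ⇒ (X)^X^X ⇒ ((E))^X^X ⇒ ((X))^X^X ⇒ (((E)))^X^X ⇒ (((X)))^X^X ⇒ (((a)))^X^X ⇒ (((a)))^a^X ⇒ (((a)))^a^a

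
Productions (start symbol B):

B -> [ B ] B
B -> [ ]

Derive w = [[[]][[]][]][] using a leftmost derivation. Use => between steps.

B=>[B]B=>[[B]B]B=>[[[]]B]B=>[[[]][B]B]B=>[[[]][[]]B]B=>[[[]][[]][]]B=>[[[]][[]][]][]

B => [B]B   [B -> [ B ] B]
[B]B => [[B]B]B   [B -> [ B ] B]
[[B]B]B => [[[]]B]B   [B -> [ ]]
[[[]]B]B => [[[]][B]B]B   [B -> [ B ] B]
[[[]][B]B]B => [[[]][[]]B]B   [B -> [ ]]
[[[]][[]]B]B => [[[]][[]][]]B   [B -> [ ]]
[[[]][[]][]]B => [[[]][[]][]][]   [B -> [ ]]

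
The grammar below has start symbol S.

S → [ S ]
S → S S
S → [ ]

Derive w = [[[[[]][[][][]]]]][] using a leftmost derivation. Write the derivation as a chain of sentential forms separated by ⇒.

S ⇒ SS ⇒ [S]S ⇒ [[S]]S ⇒ [[[S]]]S ⇒ [[[SS]]]S ⇒ [[[[S]S]]]S ⇒ [[[[[]]S]]]S ⇒ [[[[[]][S]]]]S ⇒ [[[[[]][SS]]]]S ⇒ [[[[[]][SSS]]]]S ⇒ [[[[[]][[]SS]]]]S ⇒ [[[[[]][[][]S]]]]S ⇒ [[[[[]][[][][]]]]]S ⇒ [[[[[]][[][][]]]]][]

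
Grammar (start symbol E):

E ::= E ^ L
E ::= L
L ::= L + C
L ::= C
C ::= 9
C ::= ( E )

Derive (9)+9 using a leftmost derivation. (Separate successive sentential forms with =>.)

E => L   [E ::= L]
L => L+C   [L ::= L + C]
L+C => C+C   [L ::= C]
C+C => (E)+C   [C ::= ( E )]
(E)+C => (L)+C   [E ::= L]
(L)+C => (C)+C   [L ::= C]
(C)+C => (9)+C   [C ::= 9]
(9)+C => (9)+9   [C ::= 9]

E=>L=>L+C=>C+C=>(E)+C=>(L)+C=>(C)+C=>(9)+C=>(9)+9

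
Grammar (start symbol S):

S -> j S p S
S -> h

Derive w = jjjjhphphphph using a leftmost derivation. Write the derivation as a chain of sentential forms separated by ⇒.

S ⇒ jSpS ⇒ jjSpSpS ⇒ jjjSpSpSpS ⇒ jjjjSpSpSpSpS ⇒ jjjjhpSpSpSpS ⇒ jjjjhphpSpSpS ⇒ jjjjhphphpSpS ⇒ jjjjhphphphpS ⇒ jjjjhphphphph

S ⇒ jSpS   [S -> j S p S]
jSpS ⇒ jjSpSpS   [S -> j S p S]
jjSpSpS ⇒ jjjSpSpSpS   [S -> j S p S]
jjjSpSpSpS ⇒ jjjjSpSpSpSpS   [S -> j S p S]
jjjjSpSpSpSpS ⇒ jjjjhpSpSpSpS   [S -> h]
jjjjhpSpSpSpS ⇒ jjjjhphpSpSpS   [S -> h]
jjjjhphpSpSpS ⇒ jjjjhphphpSpS   [S -> h]
jjjjhphphpSpS ⇒ jjjjhphphphpS   [S -> h]
jjjjhphphphpS ⇒ jjjjhphphphph   [S -> h]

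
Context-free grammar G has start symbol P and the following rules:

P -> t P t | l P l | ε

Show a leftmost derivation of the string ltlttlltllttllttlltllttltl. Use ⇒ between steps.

P ⇒ lPl   [P -> l P l]
lPl ⇒ ltPtl   [P -> t P t]
ltPtl ⇒ ltlPltl   [P -> l P l]
ltlPltl ⇒ ltltPtltl   [P -> t P t]
ltltPtltl ⇒ ltlttPttltl   [P -> t P t]
ltlttPttltl ⇒ ltlttlPlttltl   [P -> l P l]
ltlttlPlttltl ⇒ ltlttllPllttltl   [P -> l P l]
ltlttllPllttltl ⇒ ltlttlltPtllttltl   [P -> t P t]
ltlttlltPtllttltl ⇒ ltlttlltlPltllttltl   [P -> l P l]
ltlttlltlPltllttltl ⇒ ltlttlltllPlltllttltl   [P -> l P l]
ltlttlltllPlltllttltl ⇒ ltlttlltlltPtlltllttltl   [P -> t P t]
ltlttlltlltPtlltllttltl ⇒ ltlttlltllttPttlltllttltl   [P -> t P t]
ltlttlltllttPttlltllttltl ⇒ ltlttlltllttlPlttlltllttltl   [P -> l P l]
ltlttlltllttlPlttlltllttltl ⇒ ltlttlltllttllttlltllttltl   [P -> ε]

P⇒lPl⇒ltPtl⇒ltlPltl⇒ltltPtltl⇒ltlttPttltl⇒ltlttlPlttltl⇒ltlttllPllttltl⇒ltlttlltPtllttltl⇒ltlttlltlPltllttltl⇒ltlttlltllPlltllttltl⇒ltlttlltlltPtlltllttltl⇒ltlttlltllttPttlltllttltl⇒ltlttlltllttlPlttlltllttltl⇒ltlttlltllttllttlltllttltl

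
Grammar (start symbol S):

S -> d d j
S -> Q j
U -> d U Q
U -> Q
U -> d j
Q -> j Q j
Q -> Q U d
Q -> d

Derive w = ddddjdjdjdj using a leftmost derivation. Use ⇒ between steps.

S ⇒ Qj   [S -> Q j]
Qj ⇒ QUdj   [Q -> Q U d]
QUdj ⇒ dUdj   [Q -> d]
dUdj ⇒ ddUQdj   [U -> d U Q]
ddUQdj ⇒ ddQQdj   [U -> Q]
ddQQdj ⇒ ddQUdQdj   [Q -> Q U d]
ddQUdQdj ⇒ dddUdQdj   [Q -> d]
dddUdQdj ⇒ ddddjdQdj   [U -> d j]
ddddjdQdj ⇒ ddddjdjQjdj   [Q -> j Q j]
ddddjdjQjdj ⇒ ddddjdjdjdj   [Q -> d]

S ⇒ Qj ⇒ QUdj ⇒ dUdj ⇒ ddUQdj ⇒ ddQQdj ⇒ ddQUdQdj ⇒ dddUdQdj ⇒ ddddjdQdj ⇒ ddddjdjQjdj ⇒ ddddjdjdjdj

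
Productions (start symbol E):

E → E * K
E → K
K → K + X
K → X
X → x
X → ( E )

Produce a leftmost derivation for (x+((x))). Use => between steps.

E=>K=>X=>(E)=>(K)=>(K+X)=>(X+X)=>(x+X)=>(x+(E))=>(x+(K))=>(x+(X))=>(x+((E)))=>(x+((K)))=>(x+((X)))=>(x+((x)))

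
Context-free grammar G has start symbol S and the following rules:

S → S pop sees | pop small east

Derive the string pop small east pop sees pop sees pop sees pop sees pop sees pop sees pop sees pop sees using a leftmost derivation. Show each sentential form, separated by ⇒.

S ⇒ S pop sees ⇒ S pop sees pop sees ⇒ S pop sees pop sees pop sees ⇒ S pop sees pop sees pop sees pop sees ⇒ S pop sees pop sees pop sees pop sees pop sees ⇒ S pop sees pop sees pop sees pop sees pop sees pop sees ⇒ S pop sees pop sees pop sees pop sees pop sees pop sees pop sees ⇒ S pop sees pop sees pop sees pop sees pop sees pop sees pop sees pop sees ⇒ pop small east pop sees pop sees pop sees pop sees pop sees pop sees pop sees pop sees

S ⇒ S pop sees   [S → S pop sees]
S pop sees ⇒ S pop sees pop sees   [S → S pop sees]
S pop sees pop sees ⇒ S pop sees pop sees pop sees   [S → S pop sees]
S pop sees pop sees pop sees ⇒ S pop sees pop sees pop sees pop sees   [S → S pop sees]
S pop sees pop sees pop sees pop sees ⇒ S pop sees pop sees pop sees pop sees pop sees   [S → S pop sees]
S pop sees pop sees pop sees pop sees pop sees ⇒ S pop sees pop sees pop sees pop sees pop sees pop sees   [S → S pop sees]
S pop sees pop sees pop sees pop sees pop sees pop sees ⇒ S pop sees pop sees pop sees pop sees pop sees pop sees pop sees   [S → S pop sees]
S pop sees pop sees pop sees pop sees pop sees pop sees pop sees ⇒ S pop sees pop sees pop sees pop sees pop sees pop sees pop sees pop sees   [S → S pop sees]
S pop sees pop sees pop sees pop sees pop sees pop sees pop sees pop sees ⇒ pop small east pop sees pop sees pop sees pop sees pop sees pop sees pop sees pop sees   [S → pop small east]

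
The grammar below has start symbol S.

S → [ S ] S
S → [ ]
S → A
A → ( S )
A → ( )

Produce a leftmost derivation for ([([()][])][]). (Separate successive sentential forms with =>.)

S => A => (S) => ([S]S) => ([A]S) => ([(S)]S) => ([([S]S)]S) => ([([A]S)]S) => ([([()]S)]S) => ([([()][])]S) => ([([()][])][])

S => A   [S → A]
A => (S)   [A → ( S )]
(S) => ([S]S)   [S → [ S ] S]
([S]S) => ([A]S)   [S → A]
([A]S) => ([(S)]S)   [A → ( S )]
([(S)]S) => ([([S]S)]S)   [S → [ S ] S]
([([S]S)]S) => ([([A]S)]S)   [S → A]
([([A]S)]S) => ([([()]S)]S)   [A → ( )]
([([()]S)]S) => ([([()][])]S)   [S → [ ]]
([([()][])]S) => ([([()][])][])   [S → [ ]]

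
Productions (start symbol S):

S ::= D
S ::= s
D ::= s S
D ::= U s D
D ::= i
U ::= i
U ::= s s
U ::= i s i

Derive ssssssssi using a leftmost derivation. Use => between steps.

S => D => UsD => sssD => ssssS => ssssD => sssssS => sssssD => sssssUsD => ssssssssD => ssssssssi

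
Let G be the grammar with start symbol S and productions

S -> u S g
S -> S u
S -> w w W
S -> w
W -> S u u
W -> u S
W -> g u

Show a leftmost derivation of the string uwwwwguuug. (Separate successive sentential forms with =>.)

S => uSg   [S -> u S g]
uSg => uwwWg   [S -> w w W]
uwwWg => uwwSuug   [W -> S u u]
uwwSuug => uwwwwWuug   [S -> w w W]
uwwwwWuug => uwwwwguuug   [W -> g u]

S => uSg => uwwWg => uwwSuug => uwwwwWuug => uwwwwguuug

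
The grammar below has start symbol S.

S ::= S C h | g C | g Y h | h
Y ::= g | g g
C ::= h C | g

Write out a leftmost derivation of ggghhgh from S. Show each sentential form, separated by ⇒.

S ⇒ SCh ⇒ gYhCh ⇒ ggghCh ⇒ ggghhCh ⇒ ggghhgh

S ⇒ SCh   [S ::= S C h]
SCh ⇒ gYhCh   [S ::= g Y h]
gYhCh ⇒ ggghCh   [Y ::= g g]
ggghCh ⇒ ggghhCh   [C ::= h C]
ggghhCh ⇒ ggghhgh   [C ::= g]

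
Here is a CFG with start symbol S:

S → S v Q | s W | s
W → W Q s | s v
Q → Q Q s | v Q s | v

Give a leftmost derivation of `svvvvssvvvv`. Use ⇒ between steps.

S ⇒ SvQ   [S → S v Q]
SvQ ⇒ SvQvQ   [S → S v Q]
SvQvQ ⇒ SvQvQvQ   [S → S v Q]
SvQvQvQ ⇒ svQvQvQ   [S → s]
svQvQvQ ⇒ svvQsvQvQ   [Q → v Q s]
svvQsvQvQ ⇒ svvvQssvQvQ   [Q → v Q s]
svvvQssvQvQ ⇒ svvvvssvQvQ   [Q → v]
svvvvssvQvQ ⇒ svvvvssvvvQ   [Q → v]
svvvvssvvvQ ⇒ svvvvssvvvv   [Q → v]

S ⇒ SvQ ⇒ SvQvQ ⇒ SvQvQvQ ⇒ svQvQvQ ⇒ svvQsvQvQ ⇒ svvvQssvQvQ ⇒ svvvvssvQvQ ⇒ svvvvssvvvQ ⇒ svvvvssvvvv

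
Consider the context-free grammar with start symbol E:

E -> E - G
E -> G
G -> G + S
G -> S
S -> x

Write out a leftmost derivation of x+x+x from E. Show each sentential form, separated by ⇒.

E ⇒ G ⇒ G+S ⇒ G+S+S ⇒ S+S+S ⇒ x+S+S ⇒ x+x+S ⇒ x+x+x

E ⇒ G   [E -> G]
G ⇒ G+S   [G -> G + S]
G+S ⇒ G+S+S   [G -> G + S]
G+S+S ⇒ S+S+S   [G -> S]
S+S+S ⇒ x+S+S   [S -> x]
x+S+S ⇒ x+x+S   [S -> x]
x+x+S ⇒ x+x+x   [S -> x]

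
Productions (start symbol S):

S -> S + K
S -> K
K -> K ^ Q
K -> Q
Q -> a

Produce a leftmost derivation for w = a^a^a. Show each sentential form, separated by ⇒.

S ⇒ K   [S -> K]
K ⇒ K^Q   [K -> K ^ Q]
K^Q ⇒ K^Q^Q   [K -> K ^ Q]
K^Q^Q ⇒ Q^Q^Q   [K -> Q]
Q^Q^Q ⇒ a^Q^Q   [Q -> a]
a^Q^Q ⇒ a^a^Q   [Q -> a]
a^a^Q ⇒ a^a^a   [Q -> a]

S ⇒ K ⇒ K^Q ⇒ K^Q^Q ⇒ Q^Q^Q ⇒ a^Q^Q ⇒ a^a^Q ⇒ a^a^a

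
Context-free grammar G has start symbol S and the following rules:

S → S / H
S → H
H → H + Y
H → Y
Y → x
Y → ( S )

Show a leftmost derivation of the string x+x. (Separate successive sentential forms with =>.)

S=>H=>H+Y=>Y+Y=>x+Y=>x+x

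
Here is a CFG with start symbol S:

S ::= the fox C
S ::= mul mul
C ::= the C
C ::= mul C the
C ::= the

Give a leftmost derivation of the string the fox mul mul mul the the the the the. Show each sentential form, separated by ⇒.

S ⇒ the fox C ⇒ the fox mul C the ⇒ the fox mul mul C the the ⇒ the fox mul mul mul C the the the ⇒ the fox mul mul mul the C the the the ⇒ the fox mul mul mul the the the the the

S ⇒ the fox C   [S ::= the fox C]
the fox C ⇒ the fox mul C the   [C ::= mul C the]
the fox mul C the ⇒ the fox mul mul C the the   [C ::= mul C the]
the fox mul mul C the the ⇒ the fox mul mul mul C the the the   [C ::= mul C the]
the fox mul mul mul C the the the ⇒ the fox mul mul mul the C the the the   [C ::= the C]
the fox mul mul mul the C the the the ⇒ the fox mul mul mul the the the the the   [C ::= the]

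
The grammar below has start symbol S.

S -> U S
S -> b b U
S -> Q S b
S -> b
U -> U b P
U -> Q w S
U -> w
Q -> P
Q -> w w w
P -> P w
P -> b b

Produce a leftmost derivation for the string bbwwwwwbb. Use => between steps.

S => QSb   [S -> Q S b]
QSb => PSb   [Q -> P]
PSb => PwSb   [P -> P w]
PwSb => PwwSb   [P -> P w]
PwwSb => PwwwSb   [P -> P w]
PwwwSb => PwwwwSb   [P -> P w]
PwwwwSb => PwwwwwSb   [P -> P w]
PwwwwwSb => bbwwwwwSb   [P -> b b]
bbwwwwwSb => bbwwwwwbb   [S -> b]

S => QSb => PSb => PwSb => PwwSb => PwwwSb => PwwwwSb => PwwwwwSb => bbwwwwwSb => bbwwwwwbb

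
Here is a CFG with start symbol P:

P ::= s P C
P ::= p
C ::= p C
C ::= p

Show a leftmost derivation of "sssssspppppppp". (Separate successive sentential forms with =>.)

P => sPC => ssPCC => sssPCCC => ssssPCCCC => sssssPCCCCC => ssssssPCCCCCC => sssssspCCCCCC => ssssssppCCCCC => sssssspppCCCC => ssssssppppCCCC => sssssspppppCCC => ssssssppppppCC => sssssspppppppC => sssssspppppppp

P => sPC   [P ::= s P C]
sPC => ssPCC   [P ::= s P C]
ssPCC => sssPCCC   [P ::= s P C]
sssPCCC => ssssPCCCC   [P ::= s P C]
ssssPCCCC => sssssPCCCCC   [P ::= s P C]
sssssPCCCCC => ssssssPCCCCCC   [P ::= s P C]
ssssssPCCCCCC => sssssspCCCCCC   [P ::= p]
sssssspCCCCCC => ssssssppCCCCC   [C ::= p]
ssssssppCCCCC => sssssspppCCCC   [C ::= p]
sssssspppCCCC => ssssssppppCCCC   [C ::= p C]
ssssssppppCCCC => sssssspppppCCC   [C ::= p]
sssssspppppCCC => ssssssppppppCC   [C ::= p]
ssssssppppppCC => sssssspppppppC   [C ::= p]
sssssspppppppC => sssssspppppppp   [C ::= p]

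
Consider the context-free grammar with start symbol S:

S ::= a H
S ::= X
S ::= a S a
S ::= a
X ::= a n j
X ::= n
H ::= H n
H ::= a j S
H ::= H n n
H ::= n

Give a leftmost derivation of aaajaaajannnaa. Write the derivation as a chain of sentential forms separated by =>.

S=>aSa=>aaHa=>aaajSa=>aaajaSaa=>aaajaaHaa=>aaajaaHnnaa=>aaajaaHnnnaa=>aaajaaajSnnnaa=>aaajaaajannnaa

S => aSa   [S ::= a S a]
aSa => aaHa   [S ::= a H]
aaHa => aaajSa   [H ::= a j S]
aaajSa => aaajaSaa   [S ::= a S a]
aaajaSaa => aaajaaHaa   [S ::= a H]
aaajaaHaa => aaajaaHnnaa   [H ::= H n n]
aaajaaHnnaa => aaajaaHnnnaa   [H ::= H n]
aaajaaHnnnaa => aaajaaajSnnnaa   [H ::= a j S]
aaajaaajSnnnaa => aaajaaajannnaa   [S ::= a]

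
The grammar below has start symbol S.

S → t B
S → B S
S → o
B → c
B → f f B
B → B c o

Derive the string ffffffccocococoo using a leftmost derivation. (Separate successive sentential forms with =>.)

S => BS => BcoS => BcocoS => ffBcocoS => ffffBcocoS => ffffffBcocoS => ffffffBcococoS => ffffffBcocococoS => ffffffccocococoS => ffffffccocococoo

S => BS   [S → B S]
BS => BcoS   [B → B c o]
BcoS => BcocoS   [B → B c o]
BcocoS => ffBcocoS   [B → f f B]
ffBcocoS => ffffBcocoS   [B → f f B]
ffffBcocoS => ffffffBcocoS   [B → f f B]
ffffffBcocoS => ffffffBcococoS   [B → B c o]
ffffffBcococoS => ffffffBcocococoS   [B → B c o]
ffffffBcocococoS => ffffffccocococoS   [B → c]
ffffffccocococoS => ffffffccocococoo   [S → o]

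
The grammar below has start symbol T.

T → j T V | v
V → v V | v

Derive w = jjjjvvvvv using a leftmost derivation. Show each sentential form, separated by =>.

T => jTV => jjTVV => jjjTVVV => jjjjTVVVV => jjjjvVVVV => jjjjvvVVV => jjjjvvvVV => jjjjvvvvV => jjjjvvvvv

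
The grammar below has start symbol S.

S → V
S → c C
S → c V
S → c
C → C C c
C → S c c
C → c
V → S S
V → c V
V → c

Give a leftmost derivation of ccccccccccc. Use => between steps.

S=>cV=>ccV=>ccSS=>ccVS=>cccVS=>cccSSS=>ccccCSS=>ccccSccSS=>cccccVccSS=>ccccccVccSS=>cccccccccSS=>cccccccccVS=>ccccccccccS=>ccccccccccc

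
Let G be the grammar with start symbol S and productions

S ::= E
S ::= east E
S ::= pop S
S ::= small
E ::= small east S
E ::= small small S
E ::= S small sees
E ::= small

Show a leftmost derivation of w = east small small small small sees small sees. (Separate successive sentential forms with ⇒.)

S ⇒ east E   [S ::= east E]
east E ⇒ east S small sees   [E ::= S small sees]
east S small sees ⇒ east E small sees   [S ::= E]
east E small sees ⇒ east S small sees small sees   [E ::= S small sees]
east S small sees small sees ⇒ east E small sees small sees   [S ::= E]
east E small sees small sees ⇒ east small small S small sees small sees   [E ::= small small S]
east small small S small sees small sees ⇒ east small small small small sees small sees   [S ::= small]

S ⇒ east E ⇒ east S small sees ⇒ east E small sees ⇒ east S small sees small sees ⇒ east E small sees small sees ⇒ east small small S small sees small sees ⇒ east small small small small sees small sees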